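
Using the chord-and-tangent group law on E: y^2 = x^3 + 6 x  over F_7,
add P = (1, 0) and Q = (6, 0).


P != Q, so use the chord formula.
s = (y2 - y1) / (x2 - x1) = (0) / (5) mod 7 = 0
x3 = s^2 - x1 - x2 mod 7 = 0^2 - 1 - 6 = 0
y3 = s (x1 - x3) - y1 mod 7 = 0 * (1 - 0) - 0 = 0

P + Q = (0, 0)


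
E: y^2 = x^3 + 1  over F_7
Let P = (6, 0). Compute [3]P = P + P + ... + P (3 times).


k = 3 = 11_2 (binary, LSB first: 11)
Double-and-add from P = (6, 0):
  bit 0 = 1: acc = O + (6, 0) = (6, 0)
  bit 1 = 1: acc = (6, 0) + O = (6, 0)

3P = (6, 0)


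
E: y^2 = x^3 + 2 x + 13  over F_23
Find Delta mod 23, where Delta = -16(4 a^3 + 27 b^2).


4 a^3 + 27 b^2 = 4*2^3 + 27*13^2 = 32 + 4563 = 4595
Delta = -16 * (4595) = -73520
Delta mod 23 = 11

Delta = 11 (mod 23)


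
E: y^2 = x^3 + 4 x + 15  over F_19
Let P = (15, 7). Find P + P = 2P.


Doubling: s = (3 x1^2 + a) / (2 y1)
s = (3*15^2 + 4) / (2*7) mod 19 = 1
x3 = s^2 - 2 x1 mod 19 = 1^2 - 2*15 = 9
y3 = s (x1 - x3) - y1 mod 19 = 1 * (15 - 9) - 7 = 18

2P = (9, 18)


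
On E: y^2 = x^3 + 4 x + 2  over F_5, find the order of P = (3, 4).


Compute successive multiples of P until we hit O:
  1P = (3, 4)
  2P = (3, 1)
  3P = O

ord(P) = 3


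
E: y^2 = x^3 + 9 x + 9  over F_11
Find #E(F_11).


For each x in F_11, count y with y^2 = x^3 + 9 x + 9 mod 11:
  x = 0: RHS = 9, y in [3, 8]  -> 2 point(s)
  x = 5: RHS = 3, y in [5, 6]  -> 2 point(s)
  x = 6: RHS = 4, y in [2, 9]  -> 2 point(s)
  x = 9: RHS = 5, y in [4, 7]  -> 2 point(s)
Affine points: 8. Add the point at infinity: total = 9.

#E(F_11) = 9


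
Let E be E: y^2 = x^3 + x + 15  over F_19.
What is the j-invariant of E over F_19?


Delta = -16(4 a^3 + 27 b^2) mod 19 = 16
-1728 * (4 a)^3 = -1728 * (4*1)^3 mod 19 = 7
j = 7 * 16^(-1) mod 19 = 4

j = 4 (mod 19)


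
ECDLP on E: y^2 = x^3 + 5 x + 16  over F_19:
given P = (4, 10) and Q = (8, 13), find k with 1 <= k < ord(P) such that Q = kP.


Enumerate multiples of P until we hit Q = (8, 13):
  1P = (4, 10)
  2P = (8, 6)
  3P = (8, 13)
Match found at i = 3.

k = 3


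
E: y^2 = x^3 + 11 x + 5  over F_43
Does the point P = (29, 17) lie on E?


Check whether y^2 = x^3 + 11 x + 5 (mod 43) for (x, y) = (29, 17).
LHS: y^2 = 17^2 mod 43 = 31
RHS: x^3 + 11 x + 5 = 29^3 + 11*29 + 5 mod 43 = 31
LHS = RHS

Yes, on the curve


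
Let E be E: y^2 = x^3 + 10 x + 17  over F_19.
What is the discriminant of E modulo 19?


4 a^3 + 27 b^2 = 4*10^3 + 27*17^2 = 4000 + 7803 = 11803
Delta = -16 * (11803) = -188848
Delta mod 19 = 12

Delta = 12 (mod 19)


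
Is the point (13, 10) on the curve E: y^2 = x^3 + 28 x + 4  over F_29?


Check whether y^2 = x^3 + 28 x + 4 (mod 29) for (x, y) = (13, 10).
LHS: y^2 = 10^2 mod 29 = 13
RHS: x^3 + 28 x + 4 = 13^3 + 28*13 + 4 mod 29 = 13
LHS = RHS

Yes, on the curve


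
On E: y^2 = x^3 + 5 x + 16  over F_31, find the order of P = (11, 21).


Compute successive multiples of P until we hit O:
  1P = (11, 21)
  2P = (14, 28)
  3P = (8, 17)
  4P = (0, 4)
  5P = (27, 5)
  6P = (25, 24)
  7P = (30, 17)
  8P = (28, 25)
  ... (continuing to 31P)
  31P = O

ord(P) = 31


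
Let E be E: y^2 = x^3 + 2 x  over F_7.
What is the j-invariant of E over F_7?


Delta = -16(4 a^3 + 27 b^2) mod 7 = 6
-1728 * (4 a)^3 = -1728 * (4*2)^3 mod 7 = 1
j = 1 * 6^(-1) mod 7 = 6

j = 6 (mod 7)


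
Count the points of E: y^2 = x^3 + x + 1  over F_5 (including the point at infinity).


For each x in F_5, count y with y^2 = x^3 + 1 x + 1 mod 5:
  x = 0: RHS = 1, y in [1, 4]  -> 2 point(s)
  x = 2: RHS = 1, y in [1, 4]  -> 2 point(s)
  x = 3: RHS = 1, y in [1, 4]  -> 2 point(s)
  x = 4: RHS = 4, y in [2, 3]  -> 2 point(s)
Affine points: 8. Add the point at infinity: total = 9.

#E(F_5) = 9


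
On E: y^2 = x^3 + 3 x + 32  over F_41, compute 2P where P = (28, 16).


Doubling: s = (3 x1^2 + a) / (2 y1)
s = (3*28^2 + 3) / (2*16) mod 41 = 39
x3 = s^2 - 2 x1 mod 41 = 39^2 - 2*28 = 30
y3 = s (x1 - x3) - y1 mod 41 = 39 * (28 - 30) - 16 = 29

2P = (30, 29)


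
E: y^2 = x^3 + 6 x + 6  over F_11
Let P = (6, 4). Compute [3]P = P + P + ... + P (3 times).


k = 3 = 11_2 (binary, LSB first: 11)
Double-and-add from P = (6, 4):
  bit 0 = 1: acc = O + (6, 4) = (6, 4)
  bit 1 = 1: acc = (6, 4) + (2, 9) = (8, 4)

3P = (8, 4)


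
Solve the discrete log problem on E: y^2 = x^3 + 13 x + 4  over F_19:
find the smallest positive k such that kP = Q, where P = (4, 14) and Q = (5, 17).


Enumerate multiples of P until we hit Q = (5, 17):
  1P = (4, 14)
  2P = (18, 3)
  3P = (14, 2)
  4P = (7, 1)
  5P = (12, 8)
  6P = (0, 2)
  7P = (5, 2)
  8P = (2, 0)
  9P = (5, 17)
Match found at i = 9.

k = 9


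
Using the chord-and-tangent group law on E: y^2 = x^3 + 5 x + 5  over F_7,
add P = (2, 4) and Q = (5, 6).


P != Q, so use the chord formula.
s = (y2 - y1) / (x2 - x1) = (2) / (3) mod 7 = 3
x3 = s^2 - x1 - x2 mod 7 = 3^2 - 2 - 5 = 2
y3 = s (x1 - x3) - y1 mod 7 = 3 * (2 - 2) - 4 = 3

P + Q = (2, 3)


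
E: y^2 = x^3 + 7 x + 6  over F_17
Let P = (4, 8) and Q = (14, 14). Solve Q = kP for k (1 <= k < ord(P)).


Enumerate multiples of P until we hit Q = (14, 14):
  1P = (4, 8)
  2P = (8, 8)
  3P = (5, 9)
  4P = (9, 4)
  5P = (6, 14)
  6P = (16, 7)
  7P = (12, 4)
  8P = (14, 14)
Match found at i = 8.

k = 8


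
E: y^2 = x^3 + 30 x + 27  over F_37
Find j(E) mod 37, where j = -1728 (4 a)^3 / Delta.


Delta = -16(4 a^3 + 27 b^2) mod 37 = 27
-1728 * (4 a)^3 = -1728 * (4*30)^3 mod 37 = 27
j = 27 * 27^(-1) mod 37 = 1

j = 1 (mod 37)


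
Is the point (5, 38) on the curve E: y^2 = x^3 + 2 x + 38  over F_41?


Check whether y^2 = x^3 + 2 x + 38 (mod 41) for (x, y) = (5, 38).
LHS: y^2 = 38^2 mod 41 = 9
RHS: x^3 + 2 x + 38 = 5^3 + 2*5 + 38 mod 41 = 9
LHS = RHS

Yes, on the curve


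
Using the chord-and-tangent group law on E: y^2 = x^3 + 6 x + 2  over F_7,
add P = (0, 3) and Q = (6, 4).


P != Q, so use the chord formula.
s = (y2 - y1) / (x2 - x1) = (1) / (6) mod 7 = 6
x3 = s^2 - x1 - x2 mod 7 = 6^2 - 0 - 6 = 2
y3 = s (x1 - x3) - y1 mod 7 = 6 * (0 - 2) - 3 = 6

P + Q = (2, 6)


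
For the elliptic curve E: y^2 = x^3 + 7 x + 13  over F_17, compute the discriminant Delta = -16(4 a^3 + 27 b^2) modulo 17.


4 a^3 + 27 b^2 = 4*7^3 + 27*13^2 = 1372 + 4563 = 5935
Delta = -16 * (5935) = -94960
Delta mod 17 = 2

Delta = 2 (mod 17)


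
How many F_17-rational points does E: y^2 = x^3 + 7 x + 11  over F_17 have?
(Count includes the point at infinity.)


For each x in F_17, count y with y^2 = x^3 + 7 x + 11 mod 17:
  x = 1: RHS = 2, y in [6, 11]  -> 2 point(s)
  x = 2: RHS = 16, y in [4, 13]  -> 2 point(s)
  x = 3: RHS = 8, y in [5, 12]  -> 2 point(s)
  x = 4: RHS = 1, y in [1, 16]  -> 2 point(s)
  x = 5: RHS = 1, y in [1, 16]  -> 2 point(s)
  x = 8: RHS = 1, y in [1, 16]  -> 2 point(s)
  x = 9: RHS = 4, y in [2, 15]  -> 2 point(s)
  x = 11: RHS = 8, y in [5, 12]  -> 2 point(s)
  x = 12: RHS = 4, y in [2, 15]  -> 2 point(s)
  x = 13: RHS = 4, y in [2, 15]  -> 2 point(s)
Affine points: 20. Add the point at infinity: total = 21.

#E(F_17) = 21


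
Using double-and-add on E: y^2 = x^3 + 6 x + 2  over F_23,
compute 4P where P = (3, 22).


k = 4 = 100_2 (binary, LSB first: 001)
Double-and-add from P = (3, 22):
  bit 0 = 0: acc unchanged = O
  bit 1 = 0: acc unchanged = O
  bit 2 = 1: acc = O + (3, 1) = (3, 1)

4P = (3, 1)


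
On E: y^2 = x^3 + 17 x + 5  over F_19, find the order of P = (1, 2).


Compute successive multiples of P until we hit O:
  1P = (1, 2)
  2P = (4, 2)
  3P = (14, 17)
  4P = (15, 14)
  5P = (8, 11)
  6P = (7, 12)
  7P = (18, 14)
  8P = (17, 18)
  ... (continuing to 28P)
  28P = O

ord(P) = 28


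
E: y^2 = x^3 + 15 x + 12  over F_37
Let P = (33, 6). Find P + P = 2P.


Doubling: s = (3 x1^2 + a) / (2 y1)
s = (3*33^2 + 15) / (2*6) mod 37 = 33
x3 = s^2 - 2 x1 mod 37 = 33^2 - 2*33 = 24
y3 = s (x1 - x3) - y1 mod 37 = 33 * (33 - 24) - 6 = 32

2P = (24, 32)


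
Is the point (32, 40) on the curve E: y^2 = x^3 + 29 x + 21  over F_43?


Check whether y^2 = x^3 + 29 x + 21 (mod 43) for (x, y) = (32, 40).
LHS: y^2 = 40^2 mod 43 = 9
RHS: x^3 + 29 x + 21 = 32^3 + 29*32 + 21 mod 43 = 5
LHS != RHS

No, not on the curve


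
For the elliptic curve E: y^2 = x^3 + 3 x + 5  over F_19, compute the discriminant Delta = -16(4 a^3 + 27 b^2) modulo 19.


4 a^3 + 27 b^2 = 4*3^3 + 27*5^2 = 108 + 675 = 783
Delta = -16 * (783) = -12528
Delta mod 19 = 12

Delta = 12 (mod 19)


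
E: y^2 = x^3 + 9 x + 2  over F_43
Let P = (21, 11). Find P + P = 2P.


Doubling: s = (3 x1^2 + a) / (2 y1)
s = (3*21^2 + 9) / (2*11) mod 43 = 41
x3 = s^2 - 2 x1 mod 43 = 41^2 - 2*21 = 5
y3 = s (x1 - x3) - y1 mod 43 = 41 * (21 - 5) - 11 = 0

2P = (5, 0)


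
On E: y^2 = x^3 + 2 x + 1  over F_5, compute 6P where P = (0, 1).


k = 6 = 110_2 (binary, LSB first: 011)
Double-and-add from P = (0, 1):
  bit 0 = 0: acc unchanged = O
  bit 1 = 1: acc = O + (1, 3) = (1, 3)
  bit 2 = 1: acc = (1, 3) + (3, 2) = (0, 4)

6P = (0, 4)


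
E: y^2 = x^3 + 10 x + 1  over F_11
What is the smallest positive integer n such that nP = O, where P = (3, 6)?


Compute successive multiples of P until we hit O:
  1P = (3, 6)
  2P = (10, 10)
  3P = (10, 1)
  4P = (3, 5)
  5P = O

ord(P) = 5


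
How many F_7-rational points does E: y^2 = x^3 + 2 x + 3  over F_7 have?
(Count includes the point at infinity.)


For each x in F_7, count y with y^2 = x^3 + 2 x + 3 mod 7:
  x = 2: RHS = 1, y in [1, 6]  -> 2 point(s)
  x = 3: RHS = 1, y in [1, 6]  -> 2 point(s)
  x = 6: RHS = 0, y in [0]  -> 1 point(s)
Affine points: 5. Add the point at infinity: total = 6.

#E(F_7) = 6


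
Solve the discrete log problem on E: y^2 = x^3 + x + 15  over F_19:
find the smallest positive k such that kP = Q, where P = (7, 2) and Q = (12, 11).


Enumerate multiples of P until we hit Q = (12, 11):
  1P = (7, 2)
  2P = (6, 16)
  3P = (12, 11)
Match found at i = 3.

k = 3


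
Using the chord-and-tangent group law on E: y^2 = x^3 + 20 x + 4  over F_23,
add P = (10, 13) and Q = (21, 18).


P != Q, so use the chord formula.
s = (y2 - y1) / (x2 - x1) = (5) / (11) mod 23 = 13
x3 = s^2 - x1 - x2 mod 23 = 13^2 - 10 - 21 = 0
y3 = s (x1 - x3) - y1 mod 23 = 13 * (10 - 0) - 13 = 2

P + Q = (0, 2)


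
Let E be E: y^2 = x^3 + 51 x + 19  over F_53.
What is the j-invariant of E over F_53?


Delta = -16(4 a^3 + 27 b^2) mod 53 = 9
-1728 * (4 a)^3 = -1728 * (4*51)^3 mod 53 = 7
j = 7 * 9^(-1) mod 53 = 42

j = 42 (mod 53)


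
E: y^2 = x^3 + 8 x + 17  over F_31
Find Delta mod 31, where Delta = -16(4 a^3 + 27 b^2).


4 a^3 + 27 b^2 = 4*8^3 + 27*17^2 = 2048 + 7803 = 9851
Delta = -16 * (9851) = -157616
Delta mod 31 = 19

Delta = 19 (mod 31)


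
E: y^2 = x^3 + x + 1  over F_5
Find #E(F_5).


For each x in F_5, count y with y^2 = x^3 + 1 x + 1 mod 5:
  x = 0: RHS = 1, y in [1, 4]  -> 2 point(s)
  x = 2: RHS = 1, y in [1, 4]  -> 2 point(s)
  x = 3: RHS = 1, y in [1, 4]  -> 2 point(s)
  x = 4: RHS = 4, y in [2, 3]  -> 2 point(s)
Affine points: 8. Add the point at infinity: total = 9.

#E(F_5) = 9


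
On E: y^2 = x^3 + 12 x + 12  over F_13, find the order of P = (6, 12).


Compute successive multiples of P until we hit O:
  1P = (6, 12)
  2P = (0, 5)
  3P = (8, 3)
  4P = (3, 7)
  5P = (1, 5)
  6P = (9, 2)
  7P = (12, 8)
  8P = (7, 6)
  ... (continuing to 19P)
  19P = O

ord(P) = 19


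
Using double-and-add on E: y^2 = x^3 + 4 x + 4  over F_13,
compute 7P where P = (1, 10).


k = 7 = 111_2 (binary, LSB first: 111)
Double-and-add from P = (1, 10):
  bit 0 = 1: acc = O + (1, 10) = (1, 10)
  bit 1 = 1: acc = (1, 10) + (12, 5) = (3, 11)
  bit 2 = 1: acc = (3, 11) + (6, 7) = (0, 11)

7P = (0, 11)


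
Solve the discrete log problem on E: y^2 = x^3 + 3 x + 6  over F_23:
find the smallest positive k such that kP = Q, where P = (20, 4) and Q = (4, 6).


Enumerate multiples of P until we hit Q = (4, 6):
  1P = (20, 4)
  2P = (10, 22)
  3P = (22, 18)
  4P = (7, 18)
  5P = (9, 16)
  6P = (18, 21)
  7P = (17, 5)
  8P = (4, 6)
Match found at i = 8.

k = 8


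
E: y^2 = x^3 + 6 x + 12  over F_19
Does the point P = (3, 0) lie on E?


Check whether y^2 = x^3 + 6 x + 12 (mod 19) for (x, y) = (3, 0).
LHS: y^2 = 0^2 mod 19 = 0
RHS: x^3 + 6 x + 12 = 3^3 + 6*3 + 12 mod 19 = 0
LHS = RHS

Yes, on the curve


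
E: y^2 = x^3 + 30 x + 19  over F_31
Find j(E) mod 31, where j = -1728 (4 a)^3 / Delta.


Delta = -16(4 a^3 + 27 b^2) mod 31 = 11
-1728 * (4 a)^3 = -1728 * (4*30)^3 mod 31 = 15
j = 15 * 11^(-1) mod 31 = 7

j = 7 (mod 31)


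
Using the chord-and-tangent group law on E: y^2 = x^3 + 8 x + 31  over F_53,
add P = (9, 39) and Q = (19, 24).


P != Q, so use the chord formula.
s = (y2 - y1) / (x2 - x1) = (38) / (10) mod 53 = 25
x3 = s^2 - x1 - x2 mod 53 = 25^2 - 9 - 19 = 14
y3 = s (x1 - x3) - y1 mod 53 = 25 * (9 - 14) - 39 = 48

P + Q = (14, 48)


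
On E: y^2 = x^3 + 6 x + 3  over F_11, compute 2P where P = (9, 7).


Doubling: s = (3 x1^2 + a) / (2 y1)
s = (3*9^2 + 6) / (2*7) mod 11 = 6
x3 = s^2 - 2 x1 mod 11 = 6^2 - 2*9 = 7
y3 = s (x1 - x3) - y1 mod 11 = 6 * (9 - 7) - 7 = 5

2P = (7, 5)


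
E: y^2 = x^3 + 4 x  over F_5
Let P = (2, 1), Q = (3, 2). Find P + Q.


P != Q, so use the chord formula.
s = (y2 - y1) / (x2 - x1) = (1) / (1) mod 5 = 1
x3 = s^2 - x1 - x2 mod 5 = 1^2 - 2 - 3 = 1
y3 = s (x1 - x3) - y1 mod 5 = 1 * (2 - 1) - 1 = 0

P + Q = (1, 0)


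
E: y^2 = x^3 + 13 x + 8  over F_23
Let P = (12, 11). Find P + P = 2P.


Doubling: s = (3 x1^2 + a) / (2 y1)
s = (3*12^2 + 13) / (2*11) mod 23 = 15
x3 = s^2 - 2 x1 mod 23 = 15^2 - 2*12 = 17
y3 = s (x1 - x3) - y1 mod 23 = 15 * (12 - 17) - 11 = 6

2P = (17, 6)


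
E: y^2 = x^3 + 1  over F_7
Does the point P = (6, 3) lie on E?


Check whether y^2 = x^3 + 0 x + 1 (mod 7) for (x, y) = (6, 3).
LHS: y^2 = 3^2 mod 7 = 2
RHS: x^3 + 0 x + 1 = 6^3 + 0*6 + 1 mod 7 = 0
LHS != RHS

No, not on the curve


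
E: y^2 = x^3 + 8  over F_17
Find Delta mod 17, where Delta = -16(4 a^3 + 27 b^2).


4 a^3 + 27 b^2 = 4*0^3 + 27*8^2 = 0 + 1728 = 1728
Delta = -16 * (1728) = -27648
Delta mod 17 = 11

Delta = 11 (mod 17)


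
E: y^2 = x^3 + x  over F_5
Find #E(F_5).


For each x in F_5, count y with y^2 = x^3 + 1 x + 0 mod 5:
  x = 0: RHS = 0, y in [0]  -> 1 point(s)
  x = 2: RHS = 0, y in [0]  -> 1 point(s)
  x = 3: RHS = 0, y in [0]  -> 1 point(s)
Affine points: 3. Add the point at infinity: total = 4.

#E(F_5) = 4


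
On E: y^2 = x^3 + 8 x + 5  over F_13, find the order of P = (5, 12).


Compute successive multiples of P until we hit O:
  1P = (5, 12)
  2P = (6, 10)
  3P = (6, 3)
  4P = (5, 1)
  5P = O

ord(P) = 5


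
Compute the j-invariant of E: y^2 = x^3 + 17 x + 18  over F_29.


Delta = -16(4 a^3 + 27 b^2) mod 29 = 1
-1728 * (4 a)^3 = -1728 * (4*17)^3 mod 29 = 23
j = 23 * 1^(-1) mod 29 = 23

j = 23 (mod 29)


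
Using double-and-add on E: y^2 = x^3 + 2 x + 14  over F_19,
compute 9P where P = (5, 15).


k = 9 = 1001_2 (binary, LSB first: 1001)
Double-and-add from P = (5, 15):
  bit 0 = 1: acc = O + (5, 15) = (5, 15)
  bit 1 = 0: acc unchanged = (5, 15)
  bit 2 = 0: acc unchanged = (5, 15)
  bit 3 = 1: acc = (5, 15) + (3, 3) = (9, 18)

9P = (9, 18)


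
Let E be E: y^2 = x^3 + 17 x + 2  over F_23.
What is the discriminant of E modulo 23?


4 a^3 + 27 b^2 = 4*17^3 + 27*2^2 = 19652 + 108 = 19760
Delta = -16 * (19760) = -316160
Delta mod 23 = 21

Delta = 21 (mod 23)


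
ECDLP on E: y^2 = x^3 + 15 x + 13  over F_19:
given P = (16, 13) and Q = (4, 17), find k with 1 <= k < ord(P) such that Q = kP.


Enumerate multiples of P until we hit Q = (4, 17):
  1P = (16, 13)
  2P = (4, 2)
  3P = (10, 2)
  4P = (18, 15)
  5P = (5, 17)
  6P = (3, 3)
  7P = (7, 10)
  8P = (13, 7)
  9P = (13, 12)
  10P = (7, 9)
  11P = (3, 16)
  12P = (5, 2)
  13P = (18, 4)
  14P = (10, 17)
  15P = (4, 17)
Match found at i = 15.

k = 15


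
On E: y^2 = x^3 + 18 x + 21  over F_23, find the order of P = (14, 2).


Compute successive multiples of P until we hit O:
  1P = (14, 2)
  2P = (22, 5)
  3P = (22, 18)
  4P = (14, 21)
  5P = O

ord(P) = 5


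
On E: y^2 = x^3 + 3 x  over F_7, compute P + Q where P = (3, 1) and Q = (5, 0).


P != Q, so use the chord formula.
s = (y2 - y1) / (x2 - x1) = (6) / (2) mod 7 = 3
x3 = s^2 - x1 - x2 mod 7 = 3^2 - 3 - 5 = 1
y3 = s (x1 - x3) - y1 mod 7 = 3 * (3 - 1) - 1 = 5

P + Q = (1, 5)


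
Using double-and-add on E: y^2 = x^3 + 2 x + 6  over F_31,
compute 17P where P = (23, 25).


k = 17 = 10001_2 (binary, LSB first: 10001)
Double-and-add from P = (23, 25):
  bit 0 = 1: acc = O + (23, 25) = (23, 25)
  bit 1 = 0: acc unchanged = (23, 25)
  bit 2 = 0: acc unchanged = (23, 25)
  bit 3 = 0: acc unchanged = (23, 25)
  bit 4 = 1: acc = (23, 25) + (8, 21) = (2, 24)

17P = (2, 24)


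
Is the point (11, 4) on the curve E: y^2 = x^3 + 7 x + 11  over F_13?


Check whether y^2 = x^3 + 7 x + 11 (mod 13) for (x, y) = (11, 4).
LHS: y^2 = 4^2 mod 13 = 3
RHS: x^3 + 7 x + 11 = 11^3 + 7*11 + 11 mod 13 = 2
LHS != RHS

No, not on the curve


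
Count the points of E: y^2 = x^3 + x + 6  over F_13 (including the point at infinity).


For each x in F_13, count y with y^2 = x^3 + 1 x + 6 mod 13:
  x = 2: RHS = 3, y in [4, 9]  -> 2 point(s)
  x = 3: RHS = 10, y in [6, 7]  -> 2 point(s)
  x = 4: RHS = 9, y in [3, 10]  -> 2 point(s)
  x = 9: RHS = 3, y in [4, 9]  -> 2 point(s)
  x = 11: RHS = 9, y in [3, 10]  -> 2 point(s)
  x = 12: RHS = 4, y in [2, 11]  -> 2 point(s)
Affine points: 12. Add the point at infinity: total = 13.

#E(F_13) = 13


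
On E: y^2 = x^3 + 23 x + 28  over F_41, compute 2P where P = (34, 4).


Doubling: s = (3 x1^2 + a) / (2 y1)
s = (3*34^2 + 23) / (2*4) mod 41 = 11
x3 = s^2 - 2 x1 mod 41 = 11^2 - 2*34 = 12
y3 = s (x1 - x3) - y1 mod 41 = 11 * (34 - 12) - 4 = 33

2P = (12, 33)


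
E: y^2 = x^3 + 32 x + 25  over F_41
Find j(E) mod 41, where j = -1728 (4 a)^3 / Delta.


Delta = -16(4 a^3 + 27 b^2) mod 41 = 24
-1728 * (4 a)^3 = -1728 * (4*32)^3 mod 41 = 29
j = 29 * 24^(-1) mod 41 = 20

j = 20 (mod 41)


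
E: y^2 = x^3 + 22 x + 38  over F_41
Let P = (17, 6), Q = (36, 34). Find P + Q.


P != Q, so use the chord formula.
s = (y2 - y1) / (x2 - x1) = (28) / (19) mod 41 = 36
x3 = s^2 - x1 - x2 mod 41 = 36^2 - 17 - 36 = 13
y3 = s (x1 - x3) - y1 mod 41 = 36 * (17 - 13) - 6 = 15

P + Q = (13, 15)


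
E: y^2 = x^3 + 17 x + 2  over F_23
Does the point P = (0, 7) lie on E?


Check whether y^2 = x^3 + 17 x + 2 (mod 23) for (x, y) = (0, 7).
LHS: y^2 = 7^2 mod 23 = 3
RHS: x^3 + 17 x + 2 = 0^3 + 17*0 + 2 mod 23 = 2
LHS != RHS

No, not on the curve


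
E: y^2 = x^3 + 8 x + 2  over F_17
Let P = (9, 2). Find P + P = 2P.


Doubling: s = (3 x1^2 + a) / (2 y1)
s = (3*9^2 + 8) / (2*2) mod 17 = 16
x3 = s^2 - 2 x1 mod 17 = 16^2 - 2*9 = 0
y3 = s (x1 - x3) - y1 mod 17 = 16 * (9 - 0) - 2 = 6

2P = (0, 6)


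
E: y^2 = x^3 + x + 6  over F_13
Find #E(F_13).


For each x in F_13, count y with y^2 = x^3 + 1 x + 6 mod 13:
  x = 2: RHS = 3, y in [4, 9]  -> 2 point(s)
  x = 3: RHS = 10, y in [6, 7]  -> 2 point(s)
  x = 4: RHS = 9, y in [3, 10]  -> 2 point(s)
  x = 9: RHS = 3, y in [4, 9]  -> 2 point(s)
  x = 11: RHS = 9, y in [3, 10]  -> 2 point(s)
  x = 12: RHS = 4, y in [2, 11]  -> 2 point(s)
Affine points: 12. Add the point at infinity: total = 13.

#E(F_13) = 13


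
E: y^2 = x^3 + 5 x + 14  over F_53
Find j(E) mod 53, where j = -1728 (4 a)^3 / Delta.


Delta = -16(4 a^3 + 27 b^2) mod 53 = 25
-1728 * (4 a)^3 = -1728 * (4*5)^3 mod 53 = 43
j = 43 * 25^(-1) mod 53 = 42

j = 42 (mod 53)


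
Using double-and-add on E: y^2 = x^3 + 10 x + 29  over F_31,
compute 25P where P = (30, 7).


k = 25 = 11001_2 (binary, LSB first: 10011)
Double-and-add from P = (30, 7):
  bit 0 = 1: acc = O + (30, 7) = (30, 7)
  bit 1 = 0: acc unchanged = (30, 7)
  bit 2 = 0: acc unchanged = (30, 7)
  bit 3 = 1: acc = (30, 7) + (17, 20) = (16, 10)
  bit 4 = 1: acc = (16, 10) + (29, 30) = (19, 14)

25P = (19, 14)


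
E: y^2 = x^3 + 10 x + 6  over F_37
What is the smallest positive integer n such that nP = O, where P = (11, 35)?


Compute successive multiples of P until we hit O:
  1P = (11, 35)
  2P = (4, 6)
  3P = (15, 33)
  4P = (2, 16)
  5P = (28, 36)
  6P = (19, 32)
  7P = (32, 33)
  8P = (5, 12)
  ... (continuing to 40P)
  40P = O

ord(P) = 40


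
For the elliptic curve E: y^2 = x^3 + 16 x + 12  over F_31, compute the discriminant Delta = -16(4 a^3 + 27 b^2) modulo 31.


4 a^3 + 27 b^2 = 4*16^3 + 27*12^2 = 16384 + 3888 = 20272
Delta = -16 * (20272) = -324352
Delta mod 31 = 1

Delta = 1 (mod 31)


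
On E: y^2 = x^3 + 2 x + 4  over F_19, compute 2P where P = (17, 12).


Doubling: s = (3 x1^2 + a) / (2 y1)
s = (3*17^2 + 2) / (2*12) mod 19 = 18
x3 = s^2 - 2 x1 mod 19 = 18^2 - 2*17 = 5
y3 = s (x1 - x3) - y1 mod 19 = 18 * (17 - 5) - 12 = 14

2P = (5, 14)


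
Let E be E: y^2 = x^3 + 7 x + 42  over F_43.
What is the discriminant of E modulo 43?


4 a^3 + 27 b^2 = 4*7^3 + 27*42^2 = 1372 + 47628 = 49000
Delta = -16 * (49000) = -784000
Delta mod 43 = 19

Delta = 19 (mod 43)


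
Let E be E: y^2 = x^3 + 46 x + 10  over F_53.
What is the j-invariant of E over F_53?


Delta = -16(4 a^3 + 27 b^2) mod 53 = 5
-1728 * (4 a)^3 = -1728 * (4*46)^3 mod 53 = 2
j = 2 * 5^(-1) mod 53 = 11

j = 11 (mod 53)


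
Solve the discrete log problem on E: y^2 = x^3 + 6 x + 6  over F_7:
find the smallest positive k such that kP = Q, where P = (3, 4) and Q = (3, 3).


Enumerate multiples of P until we hit Q = (3, 3):
  1P = (3, 4)
  2P = (5, 0)
  3P = (3, 3)
Match found at i = 3.

k = 3


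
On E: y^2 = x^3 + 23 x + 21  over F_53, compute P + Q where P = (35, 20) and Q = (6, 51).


P != Q, so use the chord formula.
s = (y2 - y1) / (x2 - x1) = (31) / (24) mod 53 = 30
x3 = s^2 - x1 - x2 mod 53 = 30^2 - 35 - 6 = 11
y3 = s (x1 - x3) - y1 mod 53 = 30 * (35 - 11) - 20 = 11

P + Q = (11, 11)


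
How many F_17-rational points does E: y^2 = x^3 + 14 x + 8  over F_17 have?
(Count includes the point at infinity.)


For each x in F_17, count y with y^2 = x^3 + 14 x + 8 mod 17:
  x = 0: RHS = 8, y in [5, 12]  -> 2 point(s)
  x = 3: RHS = 9, y in [3, 14]  -> 2 point(s)
  x = 4: RHS = 9, y in [3, 14]  -> 2 point(s)
  x = 5: RHS = 16, y in [4, 13]  -> 2 point(s)
  x = 6: RHS = 2, y in [6, 11]  -> 2 point(s)
  x = 9: RHS = 13, y in [8, 9]  -> 2 point(s)
  x = 10: RHS = 9, y in [3, 14]  -> 2 point(s)
  x = 12: RHS = 0, y in [0]  -> 1 point(s)
Affine points: 15. Add the point at infinity: total = 16.

#E(F_17) = 16


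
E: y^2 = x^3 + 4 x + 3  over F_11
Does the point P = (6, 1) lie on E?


Check whether y^2 = x^3 + 4 x + 3 (mod 11) for (x, y) = (6, 1).
LHS: y^2 = 1^2 mod 11 = 1
RHS: x^3 + 4 x + 3 = 6^3 + 4*6 + 3 mod 11 = 1
LHS = RHS

Yes, on the curve


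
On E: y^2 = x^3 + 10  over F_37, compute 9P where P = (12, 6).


k = 9 = 1001_2 (binary, LSB first: 1001)
Double-and-add from P = (12, 6):
  bit 0 = 1: acc = O + (12, 6) = (12, 6)
  bit 1 = 0: acc unchanged = (12, 6)
  bit 2 = 0: acc unchanged = (12, 6)
  bit 3 = 1: acc = (12, 6) + (0, 26) = (36, 34)

9P = (36, 34)


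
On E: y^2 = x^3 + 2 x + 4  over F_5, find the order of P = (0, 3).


Compute successive multiples of P until we hit O:
  1P = (0, 3)
  2P = (4, 4)
  3P = (2, 4)
  4P = (2, 1)
  5P = (4, 1)
  6P = (0, 2)
  7P = O

ord(P) = 7


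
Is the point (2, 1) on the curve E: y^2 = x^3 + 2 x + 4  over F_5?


Check whether y^2 = x^3 + 2 x + 4 (mod 5) for (x, y) = (2, 1).
LHS: y^2 = 1^2 mod 5 = 1
RHS: x^3 + 2 x + 4 = 2^3 + 2*2 + 4 mod 5 = 1
LHS = RHS

Yes, on the curve


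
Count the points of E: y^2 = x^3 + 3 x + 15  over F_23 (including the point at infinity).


For each x in F_23, count y with y^2 = x^3 + 3 x + 15 mod 23:
  x = 2: RHS = 6, y in [11, 12]  -> 2 point(s)
  x = 9: RHS = 12, y in [9, 14]  -> 2 point(s)
  x = 12: RHS = 8, y in [10, 13]  -> 2 point(s)
  x = 14: RHS = 18, y in [8, 15]  -> 2 point(s)
  x = 15: RHS = 8, y in [10, 13]  -> 2 point(s)
  x = 18: RHS = 13, y in [6, 17]  -> 2 point(s)
  x = 19: RHS = 8, y in [10, 13]  -> 2 point(s)
  x = 20: RHS = 2, y in [5, 18]  -> 2 point(s)
  x = 21: RHS = 1, y in [1, 22]  -> 2 point(s)
Affine points: 18. Add the point at infinity: total = 19.

#E(F_23) = 19


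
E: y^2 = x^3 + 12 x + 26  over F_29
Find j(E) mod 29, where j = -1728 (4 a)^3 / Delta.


Delta = -16(4 a^3 + 27 b^2) mod 29 = 12
-1728 * (4 a)^3 = -1728 * (4*12)^3 mod 29 = 6
j = 6 * 12^(-1) mod 29 = 15

j = 15 (mod 29)


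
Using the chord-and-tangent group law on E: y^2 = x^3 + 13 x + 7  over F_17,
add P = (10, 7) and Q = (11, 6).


P != Q, so use the chord formula.
s = (y2 - y1) / (x2 - x1) = (16) / (1) mod 17 = 16
x3 = s^2 - x1 - x2 mod 17 = 16^2 - 10 - 11 = 14
y3 = s (x1 - x3) - y1 mod 17 = 16 * (10 - 14) - 7 = 14

P + Q = (14, 14)


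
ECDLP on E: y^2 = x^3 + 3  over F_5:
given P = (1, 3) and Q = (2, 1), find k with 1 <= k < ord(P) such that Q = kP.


Enumerate multiples of P until we hit Q = (2, 1):
  1P = (1, 3)
  2P = (2, 4)
  3P = (3, 0)
  4P = (2, 1)
Match found at i = 4.

k = 4


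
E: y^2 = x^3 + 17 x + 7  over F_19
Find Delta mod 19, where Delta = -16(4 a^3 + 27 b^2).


4 a^3 + 27 b^2 = 4*17^3 + 27*7^2 = 19652 + 1323 = 20975
Delta = -16 * (20975) = -335600
Delta mod 19 = 16

Delta = 16 (mod 19)


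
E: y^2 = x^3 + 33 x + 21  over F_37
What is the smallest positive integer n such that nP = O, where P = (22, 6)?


Compute successive multiples of P until we hit O:
  1P = (22, 6)
  2P = (33, 11)
  3P = (3, 6)
  4P = (12, 31)
  5P = (0, 13)
  6P = (19, 25)
  7P = (32, 8)
  8P = (23, 16)
  ... (continuing to 29P)
  29P = O

ord(P) = 29


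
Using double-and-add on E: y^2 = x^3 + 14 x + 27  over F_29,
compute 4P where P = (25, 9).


k = 4 = 100_2 (binary, LSB first: 001)
Double-and-add from P = (25, 9):
  bit 0 = 0: acc unchanged = O
  bit 1 = 0: acc unchanged = O
  bit 2 = 1: acc = O + (20, 19) = (20, 19)

4P = (20, 19)


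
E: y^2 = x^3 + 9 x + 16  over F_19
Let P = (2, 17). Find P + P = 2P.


Doubling: s = (3 x1^2 + a) / (2 y1)
s = (3*2^2 + 9) / (2*17) mod 19 = 9
x3 = s^2 - 2 x1 mod 19 = 9^2 - 2*2 = 1
y3 = s (x1 - x3) - y1 mod 19 = 9 * (2 - 1) - 17 = 11

2P = (1, 11)


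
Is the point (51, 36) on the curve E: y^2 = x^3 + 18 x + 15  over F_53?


Check whether y^2 = x^3 + 18 x + 15 (mod 53) for (x, y) = (51, 36).
LHS: y^2 = 36^2 mod 53 = 24
RHS: x^3 + 18 x + 15 = 51^3 + 18*51 + 15 mod 53 = 24
LHS = RHS

Yes, on the curve


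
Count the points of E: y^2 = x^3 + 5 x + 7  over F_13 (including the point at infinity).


For each x in F_13, count y with y^2 = x^3 + 5 x + 7 mod 13:
  x = 1: RHS = 0, y in [0]  -> 1 point(s)
  x = 2: RHS = 12, y in [5, 8]  -> 2 point(s)
  x = 3: RHS = 10, y in [6, 7]  -> 2 point(s)
  x = 4: RHS = 0, y in [0]  -> 1 point(s)
  x = 5: RHS = 1, y in [1, 12]  -> 2 point(s)
  x = 8: RHS = 0, y in [0]  -> 1 point(s)
  x = 9: RHS = 1, y in [1, 12]  -> 2 point(s)
  x = 10: RHS = 4, y in [2, 11]  -> 2 point(s)
  x = 12: RHS = 1, y in [1, 12]  -> 2 point(s)
Affine points: 15. Add the point at infinity: total = 16.

#E(F_13) = 16


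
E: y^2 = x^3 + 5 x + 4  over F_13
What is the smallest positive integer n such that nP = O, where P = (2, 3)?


Compute successive multiples of P until we hit O:
  1P = (2, 3)
  2P = (8, 6)
  3P = (0, 11)
  4P = (1, 6)
  5P = (6, 9)
  6P = (4, 7)
  7P = (11, 5)
  8P = (10, 1)
  ... (continuing to 17P)
  17P = O

ord(P) = 17


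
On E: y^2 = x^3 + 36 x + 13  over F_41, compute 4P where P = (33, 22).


k = 4 = 100_2 (binary, LSB first: 001)
Double-and-add from P = (33, 22):
  bit 0 = 0: acc unchanged = O
  bit 1 = 0: acc unchanged = O
  bit 2 = 1: acc = O + (11, 31) = (11, 31)

4P = (11, 31)


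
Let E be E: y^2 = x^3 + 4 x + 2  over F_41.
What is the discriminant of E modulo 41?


4 a^3 + 27 b^2 = 4*4^3 + 27*2^2 = 256 + 108 = 364
Delta = -16 * (364) = -5824
Delta mod 41 = 39

Delta = 39 (mod 41)


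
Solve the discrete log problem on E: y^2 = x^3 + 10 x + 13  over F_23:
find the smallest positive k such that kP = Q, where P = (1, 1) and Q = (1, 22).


Enumerate multiples of P until we hit Q = (1, 22):
  1P = (1, 1)
  2P = (0, 17)
  3P = (2, 15)
  4P = (9, 2)
  5P = (22, 5)
  6P = (4, 5)
  7P = (7, 14)
  8P = (5, 21)
  9P = (19, 1)
  10P = (3, 22)
  11P = (20, 18)
  12P = (10, 20)
  13P = (21, 13)
  14P = (17, 17)
  15P = (6, 17)
  16P = (6, 6)
  17P = (17, 6)
  18P = (21, 10)
  19P = (10, 3)
  20P = (20, 5)
  21P = (3, 1)
  22P = (19, 22)
  23P = (5, 2)
  24P = (7, 9)
  25P = (4, 18)
  26P = (22, 18)
  27P = (9, 21)
  28P = (2, 8)
  29P = (0, 6)
  30P = (1, 22)
Match found at i = 30.

k = 30


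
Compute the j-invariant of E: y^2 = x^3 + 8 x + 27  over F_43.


Delta = -16(4 a^3 + 27 b^2) mod 43 = 2
-1728 * (4 a)^3 = -1728 * (4*8)^3 mod 43 = 27
j = 27 * 2^(-1) mod 43 = 35

j = 35 (mod 43)


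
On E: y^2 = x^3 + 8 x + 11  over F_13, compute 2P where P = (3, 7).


Doubling: s = (3 x1^2 + a) / (2 y1)
s = (3*3^2 + 8) / (2*7) mod 13 = 9
x3 = s^2 - 2 x1 mod 13 = 9^2 - 2*3 = 10
y3 = s (x1 - x3) - y1 mod 13 = 9 * (3 - 10) - 7 = 8

2P = (10, 8)


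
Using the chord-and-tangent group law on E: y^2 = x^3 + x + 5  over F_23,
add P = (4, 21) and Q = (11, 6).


P != Q, so use the chord formula.
s = (y2 - y1) / (x2 - x1) = (8) / (7) mod 23 = 11
x3 = s^2 - x1 - x2 mod 23 = 11^2 - 4 - 11 = 14
y3 = s (x1 - x3) - y1 mod 23 = 11 * (4 - 14) - 21 = 7

P + Q = (14, 7)


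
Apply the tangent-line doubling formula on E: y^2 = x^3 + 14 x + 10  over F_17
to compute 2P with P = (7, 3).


Doubling: s = (3 x1^2 + a) / (2 y1)
s = (3*7^2 + 14) / (2*3) mod 17 = 7
x3 = s^2 - 2 x1 mod 17 = 7^2 - 2*7 = 1
y3 = s (x1 - x3) - y1 mod 17 = 7 * (7 - 1) - 3 = 5

2P = (1, 5)


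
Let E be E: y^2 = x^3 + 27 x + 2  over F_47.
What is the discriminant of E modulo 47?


4 a^3 + 27 b^2 = 4*27^3 + 27*2^2 = 78732 + 108 = 78840
Delta = -16 * (78840) = -1261440
Delta mod 47 = 40

Delta = 40 (mod 47)


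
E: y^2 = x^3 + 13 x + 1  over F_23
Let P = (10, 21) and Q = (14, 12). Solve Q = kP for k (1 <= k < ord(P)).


Enumerate multiples of P until we hit Q = (14, 12):
  1P = (10, 21)
  2P = (21, 6)
  3P = (18, 15)
  4P = (20, 21)
  5P = (16, 2)
  6P = (0, 1)
  7P = (17, 11)
  8P = (14, 11)
  9P = (11, 16)
  10P = (4, 18)
  11P = (15, 11)
  12P = (2, 9)
  13P = (19, 0)
  14P = (2, 14)
  15P = (15, 12)
  16P = (4, 5)
  17P = (11, 7)
  18P = (14, 12)
Match found at i = 18.

k = 18


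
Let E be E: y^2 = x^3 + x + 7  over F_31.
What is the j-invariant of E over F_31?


Delta = -16(4 a^3 + 27 b^2) mod 31 = 3
-1728 * (4 a)^3 = -1728 * (4*1)^3 mod 31 = 16
j = 16 * 3^(-1) mod 31 = 26

j = 26 (mod 31)


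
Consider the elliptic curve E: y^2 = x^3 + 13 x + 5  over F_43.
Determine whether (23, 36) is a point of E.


Check whether y^2 = x^3 + 13 x + 5 (mod 43) for (x, y) = (23, 36).
LHS: y^2 = 36^2 mod 43 = 6
RHS: x^3 + 13 x + 5 = 23^3 + 13*23 + 5 mod 43 = 1
LHS != RHS

No, not on the curve


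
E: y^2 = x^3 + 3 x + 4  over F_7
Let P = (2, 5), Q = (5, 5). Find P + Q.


P != Q, so use the chord formula.
s = (y2 - y1) / (x2 - x1) = (0) / (3) mod 7 = 0
x3 = s^2 - x1 - x2 mod 7 = 0^2 - 2 - 5 = 0
y3 = s (x1 - x3) - y1 mod 7 = 0 * (2 - 0) - 5 = 2

P + Q = (0, 2)


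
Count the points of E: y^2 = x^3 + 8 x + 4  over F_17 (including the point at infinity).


For each x in F_17, count y with y^2 = x^3 + 8 x + 4 mod 17:
  x = 0: RHS = 4, y in [2, 15]  -> 2 point(s)
  x = 1: RHS = 13, y in [8, 9]  -> 2 point(s)
  x = 3: RHS = 4, y in [2, 15]  -> 2 point(s)
  x = 4: RHS = 15, y in [7, 10]  -> 2 point(s)
  x = 5: RHS = 16, y in [4, 13]  -> 2 point(s)
  x = 6: RHS = 13, y in [8, 9]  -> 2 point(s)
  x = 8: RHS = 2, y in [6, 11]  -> 2 point(s)
  x = 10: RHS = 13, y in [8, 9]  -> 2 point(s)
  x = 12: RHS = 9, y in [3, 14]  -> 2 point(s)
  x = 14: RHS = 4, y in [2, 15]  -> 2 point(s)
Affine points: 20. Add the point at infinity: total = 21.

#E(F_17) = 21


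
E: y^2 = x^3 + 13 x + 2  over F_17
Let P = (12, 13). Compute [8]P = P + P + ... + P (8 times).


k = 8 = 1000_2 (binary, LSB first: 0001)
Double-and-add from P = (12, 13):
  bit 0 = 0: acc unchanged = O
  bit 1 = 0: acc unchanged = O
  bit 2 = 0: acc unchanged = O
  bit 3 = 1: acc = O + (12, 4) = (12, 4)

8P = (12, 4)


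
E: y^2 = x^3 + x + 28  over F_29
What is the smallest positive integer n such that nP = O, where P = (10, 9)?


Compute successive multiples of P until we hit O:
  1P = (10, 9)
  2P = (10, 20)
  3P = O

ord(P) = 3


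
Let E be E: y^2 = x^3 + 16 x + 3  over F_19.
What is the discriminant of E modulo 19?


4 a^3 + 27 b^2 = 4*16^3 + 27*3^2 = 16384 + 243 = 16627
Delta = -16 * (16627) = -266032
Delta mod 19 = 6

Delta = 6 (mod 19)


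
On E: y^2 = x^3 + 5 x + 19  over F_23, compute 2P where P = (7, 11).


Doubling: s = (3 x1^2 + a) / (2 y1)
s = (3*7^2 + 5) / (2*11) mod 23 = 9
x3 = s^2 - 2 x1 mod 23 = 9^2 - 2*7 = 21
y3 = s (x1 - x3) - y1 mod 23 = 9 * (7 - 21) - 11 = 1

2P = (21, 1)


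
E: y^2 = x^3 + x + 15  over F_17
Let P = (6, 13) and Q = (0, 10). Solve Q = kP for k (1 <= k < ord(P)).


Enumerate multiples of P until we hit Q = (0, 10):
  1P = (6, 13)
  2P = (14, 11)
  3P = (13, 10)
  4P = (2, 12)
  5P = (8, 12)
  6P = (16, 9)
  7P = (4, 10)
  8P = (5, 14)
  9P = (7, 5)
  10P = (0, 7)
  11P = (12, 15)
  12P = (1, 0)
  13P = (12, 2)
  14P = (0, 10)
Match found at i = 14.

k = 14


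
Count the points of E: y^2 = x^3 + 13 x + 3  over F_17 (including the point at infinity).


For each x in F_17, count y with y^2 = x^3 + 13 x + 3 mod 17:
  x = 1: RHS = 0, y in [0]  -> 1 point(s)
  x = 3: RHS = 1, y in [1, 16]  -> 2 point(s)
  x = 4: RHS = 0, y in [0]  -> 1 point(s)
  x = 6: RHS = 8, y in [5, 12]  -> 2 point(s)
  x = 9: RHS = 16, y in [4, 13]  -> 2 point(s)
  x = 11: RHS = 15, y in [7, 10]  -> 2 point(s)
  x = 12: RHS = 0, y in [0]  -> 1 point(s)
Affine points: 11. Add the point at infinity: total = 12.

#E(F_17) = 12


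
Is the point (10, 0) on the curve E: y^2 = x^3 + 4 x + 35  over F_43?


Check whether y^2 = x^3 + 4 x + 35 (mod 43) for (x, y) = (10, 0).
LHS: y^2 = 0^2 mod 43 = 0
RHS: x^3 + 4 x + 35 = 10^3 + 4*10 + 35 mod 43 = 0
LHS = RHS

Yes, on the curve


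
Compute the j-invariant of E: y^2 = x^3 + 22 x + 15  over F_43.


Delta = -16(4 a^3 + 27 b^2) mod 43 = 15
-1728 * (4 a)^3 = -1728 * (4*22)^3 mod 43 = 22
j = 22 * 15^(-1) mod 43 = 33

j = 33 (mod 43)


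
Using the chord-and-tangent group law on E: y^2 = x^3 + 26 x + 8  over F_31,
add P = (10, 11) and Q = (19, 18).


P != Q, so use the chord formula.
s = (y2 - y1) / (x2 - x1) = (7) / (9) mod 31 = 18
x3 = s^2 - x1 - x2 mod 31 = 18^2 - 10 - 19 = 16
y3 = s (x1 - x3) - y1 mod 31 = 18 * (10 - 16) - 11 = 5

P + Q = (16, 5)


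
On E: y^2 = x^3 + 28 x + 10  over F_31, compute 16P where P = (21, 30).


k = 16 = 10000_2 (binary, LSB first: 00001)
Double-and-add from P = (21, 30):
  bit 0 = 0: acc unchanged = O
  bit 1 = 0: acc unchanged = O
  bit 2 = 0: acc unchanged = O
  bit 3 = 0: acc unchanged = O
  bit 4 = 1: acc = O + (23, 24) = (23, 24)

16P = (23, 24)


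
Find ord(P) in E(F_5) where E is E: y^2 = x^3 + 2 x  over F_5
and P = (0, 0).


Compute successive multiples of P until we hit O:
  1P = (0, 0)
  2P = O

ord(P) = 2


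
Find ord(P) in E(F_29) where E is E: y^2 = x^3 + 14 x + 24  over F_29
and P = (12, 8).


Compute successive multiples of P until we hit O:
  1P = (12, 8)
  2P = (4, 12)
  3P = (6, 18)
  4P = (17, 10)
  5P = (28, 3)
  6P = (13, 5)
  7P = (13, 24)
  8P = (28, 26)
  ... (continuing to 13P)
  13P = O

ord(P) = 13


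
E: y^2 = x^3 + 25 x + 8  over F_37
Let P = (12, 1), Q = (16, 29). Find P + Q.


P != Q, so use the chord formula.
s = (y2 - y1) / (x2 - x1) = (28) / (4) mod 37 = 7
x3 = s^2 - x1 - x2 mod 37 = 7^2 - 12 - 16 = 21
y3 = s (x1 - x3) - y1 mod 37 = 7 * (12 - 21) - 1 = 10

P + Q = (21, 10)


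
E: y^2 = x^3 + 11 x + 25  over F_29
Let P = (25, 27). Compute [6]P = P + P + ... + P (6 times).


k = 6 = 110_2 (binary, LSB first: 011)
Double-and-add from P = (25, 27):
  bit 0 = 0: acc unchanged = O
  bit 1 = 1: acc = O + (28, 10) = (28, 10)
  bit 2 = 1: acc = (28, 10) + (8, 4) = (16, 11)

6P = (16, 11)


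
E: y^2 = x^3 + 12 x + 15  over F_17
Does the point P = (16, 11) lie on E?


Check whether y^2 = x^3 + 12 x + 15 (mod 17) for (x, y) = (16, 11).
LHS: y^2 = 11^2 mod 17 = 2
RHS: x^3 + 12 x + 15 = 16^3 + 12*16 + 15 mod 17 = 2
LHS = RHS

Yes, on the curve


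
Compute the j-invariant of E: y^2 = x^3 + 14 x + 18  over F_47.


Delta = -16(4 a^3 + 27 b^2) mod 47 = 21
-1728 * (4 a)^3 = -1728 * (4*14)^3 mod 47 = 29
j = 29 * 21^(-1) mod 47 = 26

j = 26 (mod 47)


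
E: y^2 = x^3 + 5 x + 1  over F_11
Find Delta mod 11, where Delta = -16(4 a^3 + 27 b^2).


4 a^3 + 27 b^2 = 4*5^3 + 27*1^2 = 500 + 27 = 527
Delta = -16 * (527) = -8432
Delta mod 11 = 5

Delta = 5 (mod 11)


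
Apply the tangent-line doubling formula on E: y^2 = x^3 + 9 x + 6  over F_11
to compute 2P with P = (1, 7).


Doubling: s = (3 x1^2 + a) / (2 y1)
s = (3*1^2 + 9) / (2*7) mod 11 = 4
x3 = s^2 - 2 x1 mod 11 = 4^2 - 2*1 = 3
y3 = s (x1 - x3) - y1 mod 11 = 4 * (1 - 3) - 7 = 7

2P = (3, 7)


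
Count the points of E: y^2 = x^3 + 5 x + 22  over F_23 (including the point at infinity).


For each x in F_23, count y with y^2 = x^3 + 5 x + 22 mod 23:
  x = 3: RHS = 18, y in [8, 15]  -> 2 point(s)
  x = 7: RHS = 9, y in [3, 20]  -> 2 point(s)
  x = 12: RHS = 16, y in [4, 19]  -> 2 point(s)
  x = 16: RHS = 12, y in [9, 14]  -> 2 point(s)
  x = 17: RHS = 6, y in [11, 12]  -> 2 point(s)
  x = 20: RHS = 3, y in [7, 16]  -> 2 point(s)
  x = 21: RHS = 4, y in [2, 21]  -> 2 point(s)
  x = 22: RHS = 16, y in [4, 19]  -> 2 point(s)
Affine points: 16. Add the point at infinity: total = 17.

#E(F_23) = 17


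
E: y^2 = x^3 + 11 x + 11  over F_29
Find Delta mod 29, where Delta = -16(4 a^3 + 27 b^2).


4 a^3 + 27 b^2 = 4*11^3 + 27*11^2 = 5324 + 3267 = 8591
Delta = -16 * (8591) = -137456
Delta mod 29 = 4

Delta = 4 (mod 29)


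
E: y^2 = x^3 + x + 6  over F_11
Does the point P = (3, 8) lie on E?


Check whether y^2 = x^3 + 1 x + 6 (mod 11) for (x, y) = (3, 8).
LHS: y^2 = 8^2 mod 11 = 9
RHS: x^3 + 1 x + 6 = 3^3 + 1*3 + 6 mod 11 = 3
LHS != RHS

No, not on the curve


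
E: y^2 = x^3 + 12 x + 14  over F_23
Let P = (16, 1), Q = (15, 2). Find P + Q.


P != Q, so use the chord formula.
s = (y2 - y1) / (x2 - x1) = (1) / (22) mod 23 = 22
x3 = s^2 - x1 - x2 mod 23 = 22^2 - 16 - 15 = 16
y3 = s (x1 - x3) - y1 mod 23 = 22 * (16 - 16) - 1 = 22

P + Q = (16, 22)


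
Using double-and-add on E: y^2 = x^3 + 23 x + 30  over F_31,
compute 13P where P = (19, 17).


k = 13 = 1101_2 (binary, LSB first: 1011)
Double-and-add from P = (19, 17):
  bit 0 = 1: acc = O + (19, 17) = (19, 17)
  bit 1 = 0: acc unchanged = (19, 17)
  bit 2 = 1: acc = (19, 17) + (18, 13) = (10, 19)
  bit 3 = 1: acc = (10, 19) + (9, 25) = (17, 23)

13P = (17, 23)


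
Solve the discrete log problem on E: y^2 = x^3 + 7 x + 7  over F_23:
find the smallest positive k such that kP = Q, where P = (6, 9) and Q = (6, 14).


Enumerate multiples of P until we hit Q = (6, 14):
  1P = (6, 9)
  2P = (11, 14)
  3P = (7, 13)
  4P = (3, 3)
  5P = (18, 13)
  6P = (17, 18)
  7P = (2, 11)
  8P = (21, 10)
  9P = (5, 11)
  10P = (16, 11)
  11P = (13, 8)
  12P = (12, 5)
  13P = (8, 0)
  14P = (12, 18)
  15P = (13, 15)
  16P = (16, 12)
  17P = (5, 12)
  18P = (21, 13)
  19P = (2, 12)
  20P = (17, 5)
  21P = (18, 10)
  22P = (3, 20)
  23P = (7, 10)
  24P = (11, 9)
  25P = (6, 14)
Match found at i = 25.

k = 25


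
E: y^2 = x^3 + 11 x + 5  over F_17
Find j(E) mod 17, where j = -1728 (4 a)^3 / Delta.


Delta = -16(4 a^3 + 27 b^2) mod 17 = 15
-1728 * (4 a)^3 = -1728 * (4*11)^3 mod 17 = 16
j = 16 * 15^(-1) mod 17 = 9

j = 9 (mod 17)


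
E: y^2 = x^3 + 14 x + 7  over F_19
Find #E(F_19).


For each x in F_19, count y with y^2 = x^3 + 14 x + 7 mod 19:
  x = 0: RHS = 7, y in [8, 11]  -> 2 point(s)
  x = 2: RHS = 5, y in [9, 10]  -> 2 point(s)
  x = 3: RHS = 0, y in [0]  -> 1 point(s)
  x = 7: RHS = 11, y in [7, 12]  -> 2 point(s)
  x = 8: RHS = 4, y in [2, 17]  -> 2 point(s)
  x = 9: RHS = 7, y in [8, 11]  -> 2 point(s)
  x = 10: RHS = 7, y in [8, 11]  -> 2 point(s)
  x = 13: RHS = 11, y in [7, 12]  -> 2 point(s)
  x = 15: RHS = 1, y in [1, 18]  -> 2 point(s)
  x = 17: RHS = 9, y in [3, 16]  -> 2 point(s)
  x = 18: RHS = 11, y in [7, 12]  -> 2 point(s)
Affine points: 21. Add the point at infinity: total = 22.

#E(F_19) = 22
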